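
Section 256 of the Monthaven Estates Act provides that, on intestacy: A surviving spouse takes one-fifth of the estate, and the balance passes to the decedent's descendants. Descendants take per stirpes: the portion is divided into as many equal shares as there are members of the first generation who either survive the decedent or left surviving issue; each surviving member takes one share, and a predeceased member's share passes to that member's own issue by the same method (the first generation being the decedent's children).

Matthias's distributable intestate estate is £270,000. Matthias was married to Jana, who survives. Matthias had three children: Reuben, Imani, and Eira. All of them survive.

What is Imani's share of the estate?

Jana takes one-fifth of £270,000 = £54,000. The remaining £216,000 passes to the descendants.
The descendants' portion (£216,000) is divided into 3 shares of £72,000: Reuben, Imani, and Eira each take £72,000.

Imani receives £72,000.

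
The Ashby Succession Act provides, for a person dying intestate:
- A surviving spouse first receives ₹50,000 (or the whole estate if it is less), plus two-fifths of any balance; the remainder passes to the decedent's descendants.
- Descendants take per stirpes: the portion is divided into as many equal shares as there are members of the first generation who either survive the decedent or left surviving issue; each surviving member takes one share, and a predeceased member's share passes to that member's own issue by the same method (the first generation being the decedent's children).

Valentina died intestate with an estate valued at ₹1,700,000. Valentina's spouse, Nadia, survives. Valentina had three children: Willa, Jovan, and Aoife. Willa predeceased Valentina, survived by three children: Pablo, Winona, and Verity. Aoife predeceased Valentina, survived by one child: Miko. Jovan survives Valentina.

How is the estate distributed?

Nadia first takes ₹50,000, leaving a balance of ₹1,650,000. Nadia then takes two-fifths of the balance (₹660,000), for a total of ₹710,000. The remaining ₹990,000 passes to the descendants.
The descendants' portion (₹990,000) is divided into 3 shares of ₹330,000: Jovan takes ₹330,000; Willa's ₹330,000 share passes to Willa's issue; Aoife's ₹330,000 share passes to Aoife's issue.
Willa's share (₹330,000) is divided into 3 shares of ₹110,000: Pablo, Winona, and Verity each take ₹110,000.
Aoife's share (₹330,000) passes entirely to Miko.

Nadia: ₹710,000; Pablo: ₹110,000; Winona: ₹110,000; Verity: ₹110,000; Jovan: ₹330,000; Miko: ₹330,000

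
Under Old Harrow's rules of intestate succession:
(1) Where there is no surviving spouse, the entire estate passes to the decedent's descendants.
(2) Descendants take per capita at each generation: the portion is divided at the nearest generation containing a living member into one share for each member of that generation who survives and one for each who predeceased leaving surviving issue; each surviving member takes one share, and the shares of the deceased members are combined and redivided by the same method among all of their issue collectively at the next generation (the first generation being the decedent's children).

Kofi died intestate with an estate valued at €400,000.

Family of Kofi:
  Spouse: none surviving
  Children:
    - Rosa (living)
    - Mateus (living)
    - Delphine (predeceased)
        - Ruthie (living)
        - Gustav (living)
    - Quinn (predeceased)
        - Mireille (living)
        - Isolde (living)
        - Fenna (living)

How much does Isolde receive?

The entire €400,000 passes to the descendants.
That amount (€400,000) is divided at the children's generation into 4 shares of €100,000. Rosa and Mateus each take €100,000. The 2 shares of the deceased (Delphine and Quinn) are combined into a pool of €200,000.
That pool (€200,000) is divided at the grandchildren's generation equally among Ruthie, Gustav, Mireille, Isolde, and Fenna: €40,000 each.

Isolde receives €40,000.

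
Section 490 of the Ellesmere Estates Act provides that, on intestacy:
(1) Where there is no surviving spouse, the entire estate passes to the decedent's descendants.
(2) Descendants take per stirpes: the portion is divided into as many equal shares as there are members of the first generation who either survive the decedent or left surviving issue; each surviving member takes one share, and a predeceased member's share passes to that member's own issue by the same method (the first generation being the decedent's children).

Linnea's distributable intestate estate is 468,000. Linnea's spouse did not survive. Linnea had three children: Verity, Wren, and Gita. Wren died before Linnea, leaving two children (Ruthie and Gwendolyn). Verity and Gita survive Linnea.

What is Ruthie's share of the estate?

Ruthie receives 78,000.

The entire 468,000 passes to the descendants.
That amount (468,000) is divided into 3 shares of 156,000: Verity and Gita each take 156,000; Wren's 156,000 share passes to Wren's issue.
Wren's share (156,000) is divided into 2 shares of 78,000: Ruthie and Gwendolyn each take 78,000.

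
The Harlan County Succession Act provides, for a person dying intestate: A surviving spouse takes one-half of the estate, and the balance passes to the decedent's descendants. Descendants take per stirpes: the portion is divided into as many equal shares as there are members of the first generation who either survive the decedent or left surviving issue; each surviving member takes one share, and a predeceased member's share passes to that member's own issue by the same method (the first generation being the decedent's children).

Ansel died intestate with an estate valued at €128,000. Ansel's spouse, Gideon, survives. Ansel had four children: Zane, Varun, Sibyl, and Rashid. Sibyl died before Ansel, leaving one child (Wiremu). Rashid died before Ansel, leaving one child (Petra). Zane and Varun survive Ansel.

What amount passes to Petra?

Gideon takes one-half of €128,000 = €64,000. The remaining €64,000 passes to the descendants.
The descendants' portion (€64,000) is divided into 4 shares of €16,000: Zane and Varun each take €16,000; Sibyl's €16,000 share passes to Sibyl's issue; Rashid's €16,000 share passes to Rashid's issue.
Sibyl's share (€16,000) passes entirely to Wiremu.
Rashid's share (€16,000) passes entirely to Petra.

Petra receives €16,000.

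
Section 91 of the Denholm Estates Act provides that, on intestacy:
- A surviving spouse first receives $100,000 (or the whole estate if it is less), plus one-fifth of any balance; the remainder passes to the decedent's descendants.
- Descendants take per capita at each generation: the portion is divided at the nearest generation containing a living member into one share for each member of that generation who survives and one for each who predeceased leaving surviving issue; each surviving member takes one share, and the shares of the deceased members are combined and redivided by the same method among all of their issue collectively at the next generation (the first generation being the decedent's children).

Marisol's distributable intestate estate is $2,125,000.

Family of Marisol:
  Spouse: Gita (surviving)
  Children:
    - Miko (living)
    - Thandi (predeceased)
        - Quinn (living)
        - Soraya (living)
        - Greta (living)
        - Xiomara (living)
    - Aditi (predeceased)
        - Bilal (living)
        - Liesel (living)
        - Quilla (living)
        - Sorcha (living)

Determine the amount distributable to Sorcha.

Gita first takes $100,000, leaving a balance of $2,025,000. Gita then takes one-fifth of the balance ($405,000), for a total of $505,000. The remaining $1,620,000 passes to the descendants.
The descendants' portion ($1,620,000) is divided at the children's generation into 3 shares of $540,000. Miko takes $540,000. The 2 shares of the deceased (Thandi and Aditi) are combined into a pool of $1,080,000.
That pool ($1,080,000) is divided at the grandchildren's generation equally among Quinn, Soraya, Greta, Xiomara, Bilal, Liesel, Quilla, and Sorcha: $135,000 each.

Sorcha receives $135,000.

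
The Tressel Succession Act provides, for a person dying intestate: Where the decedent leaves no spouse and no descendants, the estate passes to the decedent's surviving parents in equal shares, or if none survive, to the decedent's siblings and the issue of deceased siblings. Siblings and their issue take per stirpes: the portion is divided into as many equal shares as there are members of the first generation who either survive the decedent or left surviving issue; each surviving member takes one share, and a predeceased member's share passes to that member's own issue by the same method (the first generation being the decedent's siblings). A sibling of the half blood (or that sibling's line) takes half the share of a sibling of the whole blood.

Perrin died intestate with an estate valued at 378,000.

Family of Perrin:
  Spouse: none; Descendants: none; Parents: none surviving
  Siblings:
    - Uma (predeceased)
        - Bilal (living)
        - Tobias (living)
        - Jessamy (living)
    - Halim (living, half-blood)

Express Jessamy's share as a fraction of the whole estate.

Jessamy receives 2/9 of the estate.

The entire 378,000 passes to the siblings and their issue.
Counting each half-blood sibling's line as half a unit, there are 3/2 units in 378,000, so one unit is 252,000. Whole-blood lines (Uma) take 252,000 each; half-blood lines (Halim) take 126,000 each.
Uma's share (252,000) is divided into 3 shares of 84,000: Bilal, Tobias, and Jessamy each take 84,000.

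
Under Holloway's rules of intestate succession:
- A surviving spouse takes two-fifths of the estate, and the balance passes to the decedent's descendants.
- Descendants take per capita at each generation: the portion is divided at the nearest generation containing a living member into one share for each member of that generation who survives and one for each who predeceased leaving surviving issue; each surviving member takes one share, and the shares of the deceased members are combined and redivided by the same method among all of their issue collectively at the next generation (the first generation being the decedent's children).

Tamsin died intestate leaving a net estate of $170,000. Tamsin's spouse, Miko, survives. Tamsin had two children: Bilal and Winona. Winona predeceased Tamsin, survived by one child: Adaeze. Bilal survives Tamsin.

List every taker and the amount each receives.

Miko takes two-fifths of $170,000 = $68,000. The remaining $102,000 passes to the descendants.
The descendants' portion ($102,000) is divided at the children's generation into 2 shares of $51,000. Bilal takes $51,000. The remaining share for the deceased Winona ($51,000) is carried to the next generation.
That pool ($51,000) passes entirely to Adaeze, the sole taker at the grandchildren's generation.

Miko: $68,000; Bilal: $51,000; Adaeze: $51,000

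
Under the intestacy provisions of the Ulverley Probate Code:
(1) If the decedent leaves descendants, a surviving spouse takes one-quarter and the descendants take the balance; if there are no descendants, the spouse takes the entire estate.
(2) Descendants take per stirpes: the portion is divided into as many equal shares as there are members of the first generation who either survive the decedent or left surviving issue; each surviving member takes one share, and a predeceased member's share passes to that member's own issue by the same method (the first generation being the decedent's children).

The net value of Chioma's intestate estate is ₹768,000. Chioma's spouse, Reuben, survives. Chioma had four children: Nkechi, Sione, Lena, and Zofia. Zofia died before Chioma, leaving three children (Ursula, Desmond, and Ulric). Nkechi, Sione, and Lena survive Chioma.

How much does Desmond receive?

Desmond receives ₹48,000.

Reuben takes one-quarter of ₹768,000 = ₹192,000. The remaining ₹576,000 passes to the descendants.
The descendants' portion (₹576,000) is divided into 4 shares of ₹144,000: Nkechi, Sione, and Lena each take ₹144,000; Zofia's ₹144,000 share passes to Zofia's issue.
Zofia's share (₹144,000) is divided into 3 shares of ₹48,000: Ursula, Desmond, and Ulric each take ₹48,000.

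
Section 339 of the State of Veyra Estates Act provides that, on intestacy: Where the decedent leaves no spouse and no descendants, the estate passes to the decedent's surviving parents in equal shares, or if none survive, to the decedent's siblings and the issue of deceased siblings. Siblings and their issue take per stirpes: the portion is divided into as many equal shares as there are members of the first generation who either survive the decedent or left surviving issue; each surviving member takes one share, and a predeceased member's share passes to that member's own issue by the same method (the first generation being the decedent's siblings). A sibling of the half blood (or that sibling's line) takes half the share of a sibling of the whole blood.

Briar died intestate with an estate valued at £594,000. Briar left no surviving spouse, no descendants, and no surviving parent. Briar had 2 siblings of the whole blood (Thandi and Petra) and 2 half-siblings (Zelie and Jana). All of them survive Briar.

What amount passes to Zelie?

Zelie receives £99,000.

The entire £594,000 passes to the siblings and their issue.
Counting each half-blood sibling's line as half a unit, there are 3 units in £594,000, so one unit is £198,000. Whole-blood lines (Thandi and Petra) take £198,000 each; half-blood lines (Zelie and Jana) take £99,000 each.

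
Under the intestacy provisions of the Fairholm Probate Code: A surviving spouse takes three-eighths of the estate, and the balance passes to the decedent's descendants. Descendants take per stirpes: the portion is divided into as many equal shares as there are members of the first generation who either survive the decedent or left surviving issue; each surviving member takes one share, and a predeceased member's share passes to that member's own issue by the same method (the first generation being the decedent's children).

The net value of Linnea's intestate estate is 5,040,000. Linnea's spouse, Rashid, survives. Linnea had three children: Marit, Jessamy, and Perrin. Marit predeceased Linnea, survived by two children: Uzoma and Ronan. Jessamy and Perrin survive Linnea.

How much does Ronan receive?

Ronan receives 525,000.

Rashid takes three-eighths of 5,040,000 = 1,890,000. The remaining 3,150,000 passes to the descendants.
The descendants' portion (3,150,000) is divided into 3 shares of 1,050,000: Jessamy and Perrin each take 1,050,000; Marit's 1,050,000 share passes to Marit's issue.
Marit's share (1,050,000) is divided into 2 shares of 525,000: Uzoma and Ronan each take 525,000.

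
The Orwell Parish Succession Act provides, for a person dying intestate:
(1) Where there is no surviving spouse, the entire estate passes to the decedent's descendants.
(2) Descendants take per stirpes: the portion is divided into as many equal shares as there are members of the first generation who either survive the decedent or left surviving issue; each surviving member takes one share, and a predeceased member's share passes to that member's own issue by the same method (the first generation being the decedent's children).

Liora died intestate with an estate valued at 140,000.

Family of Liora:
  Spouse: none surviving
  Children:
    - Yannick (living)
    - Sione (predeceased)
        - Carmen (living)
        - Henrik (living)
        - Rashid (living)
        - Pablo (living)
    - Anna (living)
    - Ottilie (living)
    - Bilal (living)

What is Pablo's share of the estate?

Pablo receives 7,000.

The entire 140,000 passes to the descendants.
That amount (140,000) is divided into 5 shares of 28,000: Yannick, Anna, Ottilie, and Bilal each take 28,000; Sione's 28,000 share passes to Sione's issue.
Sione's share (28,000) is divided into 4 shares of 7,000: Carmen, Henrik, Rashid, and Pablo each take 7,000.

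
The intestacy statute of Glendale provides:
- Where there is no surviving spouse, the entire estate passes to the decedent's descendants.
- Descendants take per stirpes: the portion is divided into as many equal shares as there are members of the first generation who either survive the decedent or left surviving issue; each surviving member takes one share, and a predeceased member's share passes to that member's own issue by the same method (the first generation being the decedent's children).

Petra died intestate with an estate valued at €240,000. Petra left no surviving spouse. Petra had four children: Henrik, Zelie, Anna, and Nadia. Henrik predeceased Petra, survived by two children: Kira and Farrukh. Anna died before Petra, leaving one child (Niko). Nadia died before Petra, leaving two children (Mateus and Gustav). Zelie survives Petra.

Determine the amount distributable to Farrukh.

The entire €240,000 passes to the descendants.
That amount (€240,000) is divided into 4 shares of €60,000: Zelie takes €60,000; Henrik's €60,000 share passes to Henrik's issue; Anna's €60,000 share passes to Anna's issue; Nadia's €60,000 share passes to Nadia's issue.
Henrik's share (€60,000) is divided into 2 shares of €30,000: Kira and Farrukh each take €30,000.
Anna's share (€60,000) passes entirely to Niko.
Nadia's share (€60,000) is divided into 2 shares of €30,000: Mateus and Gustav each take €30,000.

Farrukh receives €30,000.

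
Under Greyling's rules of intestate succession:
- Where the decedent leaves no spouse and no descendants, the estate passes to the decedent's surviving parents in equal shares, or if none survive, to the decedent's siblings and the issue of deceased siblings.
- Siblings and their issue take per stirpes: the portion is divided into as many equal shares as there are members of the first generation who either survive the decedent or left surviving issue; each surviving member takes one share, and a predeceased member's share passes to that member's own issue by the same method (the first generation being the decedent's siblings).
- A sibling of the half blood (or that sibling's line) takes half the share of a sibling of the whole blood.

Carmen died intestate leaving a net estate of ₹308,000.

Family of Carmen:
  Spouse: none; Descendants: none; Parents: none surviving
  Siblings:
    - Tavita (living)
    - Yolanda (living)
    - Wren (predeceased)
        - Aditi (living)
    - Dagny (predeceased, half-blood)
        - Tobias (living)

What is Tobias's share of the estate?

Tobias receives ₹44,000.

The entire ₹308,000 passes to the siblings and their issue.
Counting each half-blood sibling's line as half a unit, there are 7/2 units in ₹308,000, so one unit is ₹88,000. Whole-blood lines (Tavita, Yolanda, and Wren) take ₹88,000 each; half-blood lines (Dagny) take ₹44,000 each.
Wren's share (₹88,000) passes entirely to Aditi.
Dagny's share (₹44,000) passes entirely to Tobias.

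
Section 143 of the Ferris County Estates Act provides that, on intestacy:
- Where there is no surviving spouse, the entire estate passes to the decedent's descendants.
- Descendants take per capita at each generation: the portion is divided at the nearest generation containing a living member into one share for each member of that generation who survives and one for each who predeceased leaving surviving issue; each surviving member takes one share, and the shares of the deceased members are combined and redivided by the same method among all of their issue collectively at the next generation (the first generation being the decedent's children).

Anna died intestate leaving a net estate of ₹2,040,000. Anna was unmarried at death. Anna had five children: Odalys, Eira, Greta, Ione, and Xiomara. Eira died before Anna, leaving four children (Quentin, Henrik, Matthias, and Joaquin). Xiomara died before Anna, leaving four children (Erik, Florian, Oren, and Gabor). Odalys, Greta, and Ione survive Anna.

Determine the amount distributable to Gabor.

The entire ₹2,040,000 passes to the descendants.
That amount (₹2,040,000) is divided at the children's generation into 5 shares of ₹408,000. Odalys, Greta, and Ione each take ₹408,000. The 2 shares of the deceased (Eira and Xiomara) are combined into a pool of ₹816,000.
That pool (₹816,000) is divided at the grandchildren's generation equally among Quentin, Henrik, Matthias, Joaquin, Erik, Florian, Oren, and Gabor: ₹102,000 each.

Gabor receives ₹102,000.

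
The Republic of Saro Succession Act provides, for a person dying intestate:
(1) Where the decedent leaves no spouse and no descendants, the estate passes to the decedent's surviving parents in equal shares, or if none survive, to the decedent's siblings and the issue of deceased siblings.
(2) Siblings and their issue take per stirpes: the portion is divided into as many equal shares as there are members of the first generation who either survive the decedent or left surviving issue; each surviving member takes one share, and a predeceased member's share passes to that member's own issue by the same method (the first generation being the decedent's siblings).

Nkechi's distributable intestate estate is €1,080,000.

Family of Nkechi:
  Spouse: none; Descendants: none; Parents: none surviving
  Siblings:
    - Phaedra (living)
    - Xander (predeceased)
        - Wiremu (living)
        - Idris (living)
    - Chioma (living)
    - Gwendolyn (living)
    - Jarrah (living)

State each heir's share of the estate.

The entire €1,080,000 passes to the siblings and their issue.
That amount (€1,080,000) is divided into 5 shares of €216,000: Phaedra, Chioma, Gwendolyn, and Jarrah each take €216,000; Xander's €216,000 share passes to Xander's issue.
Xander's share (€216,000) is divided into 2 shares of €108,000: Wiremu and Idris each take €108,000.

Phaedra: €216,000; Wiremu: €108,000; Idris: €108,000; Chioma: €216,000; Gwendolyn: €216,000; Jarrah: €216,000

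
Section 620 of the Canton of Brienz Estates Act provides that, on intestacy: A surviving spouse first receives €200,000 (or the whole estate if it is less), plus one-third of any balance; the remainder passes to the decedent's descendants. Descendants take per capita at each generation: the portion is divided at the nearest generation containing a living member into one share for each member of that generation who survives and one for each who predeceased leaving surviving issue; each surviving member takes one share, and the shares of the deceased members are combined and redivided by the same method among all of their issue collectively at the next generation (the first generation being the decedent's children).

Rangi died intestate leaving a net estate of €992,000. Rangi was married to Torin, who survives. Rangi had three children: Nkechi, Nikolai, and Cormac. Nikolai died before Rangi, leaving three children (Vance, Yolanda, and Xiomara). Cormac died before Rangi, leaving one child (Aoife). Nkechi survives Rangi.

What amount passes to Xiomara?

Xiomara receives €88,000.

Torin first takes €200,000, leaving a balance of €792,000. Torin then takes one-third of the balance (€264,000), for a total of €464,000. The remaining €528,000 passes to the descendants.
The descendants' portion (€528,000) is divided at the children's generation into 3 shares of €176,000. Nkechi takes €176,000. The 2 shares of the deceased (Nikolai and Cormac) are combined into a pool of €352,000.
That pool (€352,000) is divided at the grandchildren's generation equally among Vance, Yolanda, Xiomara, and Aoife: €88,000 each.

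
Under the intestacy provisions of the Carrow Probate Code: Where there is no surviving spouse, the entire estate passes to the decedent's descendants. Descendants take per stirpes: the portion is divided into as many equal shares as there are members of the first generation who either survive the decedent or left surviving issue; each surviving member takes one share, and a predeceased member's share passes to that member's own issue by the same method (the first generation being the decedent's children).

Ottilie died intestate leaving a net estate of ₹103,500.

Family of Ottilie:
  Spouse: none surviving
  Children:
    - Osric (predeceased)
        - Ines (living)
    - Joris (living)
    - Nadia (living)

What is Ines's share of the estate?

The entire ₹103,500 passes to the descendants.
That amount (₹103,500) is divided into 3 shares of ₹34,500: Joris and Nadia each take ₹34,500; Osric's ₹34,500 share passes to Osric's issue.
Osric's share (₹34,500) passes entirely to Ines.

Ines receives ₹34,500.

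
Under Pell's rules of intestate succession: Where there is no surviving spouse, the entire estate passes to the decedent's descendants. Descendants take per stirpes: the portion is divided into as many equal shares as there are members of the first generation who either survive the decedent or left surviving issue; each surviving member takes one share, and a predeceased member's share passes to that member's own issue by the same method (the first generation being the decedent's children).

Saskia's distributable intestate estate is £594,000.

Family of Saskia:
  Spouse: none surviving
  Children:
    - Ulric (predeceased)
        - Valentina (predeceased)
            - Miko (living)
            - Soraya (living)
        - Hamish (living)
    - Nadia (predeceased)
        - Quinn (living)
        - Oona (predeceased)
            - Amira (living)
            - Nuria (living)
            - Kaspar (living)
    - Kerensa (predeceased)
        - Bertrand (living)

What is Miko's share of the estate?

Miko receives £49,500.

The entire £594,000 passes to the descendants.
That amount (£594,000) is divided into 3 shares of £198,000: Ulric's £198,000 share passes to Ulric's issue; Nadia's £198,000 share passes to Nadia's issue; Kerensa's £198,000 share passes to Kerensa's issue.
Ulric's share (£198,000) is divided into 2 shares of £99,000: Hamish takes £99,000; Valentina's £99,000 share passes to Valentina's issue.
Valentina's share (£99,000) is divided into 2 shares of £49,500: Miko and Soraya each take £49,500.
Nadia's share (£198,000) is divided into 2 shares of £99,000: Quinn takes £99,000; Oona's £99,000 share passes to Oona's issue.
Oona's share (£99,000) is divided into 3 shares of £33,000: Amira, Nuria, and Kaspar each take £33,000.
Kerensa's share (£198,000) passes entirely to Bertrand.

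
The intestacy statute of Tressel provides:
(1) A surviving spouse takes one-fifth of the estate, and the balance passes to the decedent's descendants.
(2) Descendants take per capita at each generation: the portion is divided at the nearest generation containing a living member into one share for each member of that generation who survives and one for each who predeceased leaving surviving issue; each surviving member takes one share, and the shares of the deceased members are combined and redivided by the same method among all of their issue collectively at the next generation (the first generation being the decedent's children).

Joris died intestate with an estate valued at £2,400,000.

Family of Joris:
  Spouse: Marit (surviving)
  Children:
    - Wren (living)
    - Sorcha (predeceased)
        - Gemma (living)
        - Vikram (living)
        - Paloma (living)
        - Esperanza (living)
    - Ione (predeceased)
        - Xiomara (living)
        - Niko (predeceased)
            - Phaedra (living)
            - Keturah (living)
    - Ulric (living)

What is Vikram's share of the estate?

Vikram receives £160,000.

Marit takes one-fifth of £2,400,000 = £480,000. The remaining £1,920,000 passes to the descendants.
The descendants' portion (£1,920,000) is divided at the children's generation into 4 shares of £480,000. Wren and Ulric each take £480,000. The 2 shares of the deceased (Sorcha and Ione) are combined into a pool of £960,000.
That pool (£960,000) is divided at the grandchildren's generation into 6 shares of £160,000. Gemma, Vikram, Paloma, Esperanza, and Xiomara each take £160,000. The remaining share for the deceased Niko (£160,000) is carried to the next generation.
That pool (£160,000) is divided at the great-grandchildren's generation equally among Phaedra and Keturah: £80,000 each.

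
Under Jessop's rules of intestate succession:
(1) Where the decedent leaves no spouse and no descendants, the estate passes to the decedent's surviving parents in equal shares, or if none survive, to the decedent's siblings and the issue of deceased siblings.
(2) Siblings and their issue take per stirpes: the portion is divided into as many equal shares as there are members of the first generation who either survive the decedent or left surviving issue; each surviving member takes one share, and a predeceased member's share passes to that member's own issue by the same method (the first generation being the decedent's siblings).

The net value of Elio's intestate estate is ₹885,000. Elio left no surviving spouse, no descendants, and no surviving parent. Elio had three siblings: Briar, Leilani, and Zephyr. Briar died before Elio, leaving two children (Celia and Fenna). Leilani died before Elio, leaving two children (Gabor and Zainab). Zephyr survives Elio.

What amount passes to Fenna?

Fenna receives ₹147,500.

The entire ₹885,000 passes to the siblings and their issue.
That amount (₹885,000) is divided into 3 shares of ₹295,000: Zephyr takes ₹295,000; Briar's ₹295,000 share passes to Briar's issue; Leilani's ₹295,000 share passes to Leilani's issue.
Briar's share (₹295,000) is divided into 2 shares of ₹147,500: Celia and Fenna each take ₹147,500.
Leilani's share (₹295,000) is divided into 2 shares of ₹147,500: Gabor and Zainab each take ₹147,500.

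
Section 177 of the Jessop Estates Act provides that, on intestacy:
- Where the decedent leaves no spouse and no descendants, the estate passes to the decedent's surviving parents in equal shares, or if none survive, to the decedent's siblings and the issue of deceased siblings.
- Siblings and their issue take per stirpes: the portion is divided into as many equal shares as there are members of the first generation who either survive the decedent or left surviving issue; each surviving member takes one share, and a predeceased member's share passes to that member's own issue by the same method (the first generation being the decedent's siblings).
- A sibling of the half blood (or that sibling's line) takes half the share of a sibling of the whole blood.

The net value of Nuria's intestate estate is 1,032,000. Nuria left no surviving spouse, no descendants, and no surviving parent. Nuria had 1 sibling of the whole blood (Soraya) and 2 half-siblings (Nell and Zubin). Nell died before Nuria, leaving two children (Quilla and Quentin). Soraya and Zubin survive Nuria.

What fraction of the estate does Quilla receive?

Quilla receives 1/8 of the estate.

The entire 1,032,000 passes to the siblings and their issue.
Counting each half-blood sibling's line as half a unit, there are 2 units in 1,032,000, so one unit is 516,000. Whole-blood lines (Soraya) take 516,000 each; half-blood lines (Nell and Zubin) take 258,000 each.
Nell's share (258,000) is divided into 2 shares of 129,000: Quilla and Quentin each take 129,000.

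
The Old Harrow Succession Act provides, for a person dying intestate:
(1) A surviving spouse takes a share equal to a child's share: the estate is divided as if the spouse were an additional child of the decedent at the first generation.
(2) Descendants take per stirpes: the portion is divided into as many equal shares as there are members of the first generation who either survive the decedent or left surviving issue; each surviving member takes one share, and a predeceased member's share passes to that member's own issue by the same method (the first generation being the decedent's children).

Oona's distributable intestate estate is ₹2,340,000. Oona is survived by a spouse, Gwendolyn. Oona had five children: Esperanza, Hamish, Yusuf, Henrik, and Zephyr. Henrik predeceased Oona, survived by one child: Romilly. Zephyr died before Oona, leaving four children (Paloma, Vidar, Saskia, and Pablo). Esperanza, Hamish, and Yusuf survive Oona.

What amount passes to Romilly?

Romilly receives ₹390,000.

The spouse counts as an additional share at the children's level, so there are 6 primary shares of ₹390,000. Gwendolyn takes one such share (₹390,000).
The children's combined portion (₹1,950,000) is divided into 5 shares of ₹390,000: Esperanza, Hamish, and Yusuf each take ₹390,000; Henrik's ₹390,000 share passes to Henrik's issue; Zephyr's ₹390,000 share passes to Zephyr's issue.
Henrik's share (₹390,000) passes entirely to Romilly.
Zephyr's share (₹390,000) is divided into 4 shares of ₹97,500: Paloma, Vidar, Saskia, and Pablo each take ₹97,500.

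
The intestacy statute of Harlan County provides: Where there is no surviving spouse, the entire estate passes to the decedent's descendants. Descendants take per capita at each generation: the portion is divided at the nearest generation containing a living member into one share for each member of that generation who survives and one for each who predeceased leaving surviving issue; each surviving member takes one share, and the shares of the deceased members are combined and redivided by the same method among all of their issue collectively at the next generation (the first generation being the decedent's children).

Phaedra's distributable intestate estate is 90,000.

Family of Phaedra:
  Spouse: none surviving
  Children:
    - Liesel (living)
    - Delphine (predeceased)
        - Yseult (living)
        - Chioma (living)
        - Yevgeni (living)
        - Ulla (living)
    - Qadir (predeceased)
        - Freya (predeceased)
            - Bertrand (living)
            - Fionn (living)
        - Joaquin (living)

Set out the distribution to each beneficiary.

Liesel: 30,000; Yseult: 10,000; Chioma: 10,000; Yevgeni: 10,000; Ulla: 10,000; Bertrand: 5,000; Fionn: 5,000; Joaquin: 10,000

The entire 90,000 passes to the descendants.
That amount (90,000) is divided at the children's generation into 3 shares of 30,000. Liesel takes 30,000. The 2 shares of the deceased (Delphine and Qadir) are combined into a pool of 60,000.
That pool (60,000) is divided at the grandchildren's generation into 6 shares of 10,000. Yseult, Chioma, Yevgeni, Ulla, and Joaquin each take 10,000. The remaining share for the deceased Freya (10,000) is carried to the next generation.
That pool (10,000) is divided at the great-grandchildren's generation equally among Bertrand and Fionn: 5,000 each.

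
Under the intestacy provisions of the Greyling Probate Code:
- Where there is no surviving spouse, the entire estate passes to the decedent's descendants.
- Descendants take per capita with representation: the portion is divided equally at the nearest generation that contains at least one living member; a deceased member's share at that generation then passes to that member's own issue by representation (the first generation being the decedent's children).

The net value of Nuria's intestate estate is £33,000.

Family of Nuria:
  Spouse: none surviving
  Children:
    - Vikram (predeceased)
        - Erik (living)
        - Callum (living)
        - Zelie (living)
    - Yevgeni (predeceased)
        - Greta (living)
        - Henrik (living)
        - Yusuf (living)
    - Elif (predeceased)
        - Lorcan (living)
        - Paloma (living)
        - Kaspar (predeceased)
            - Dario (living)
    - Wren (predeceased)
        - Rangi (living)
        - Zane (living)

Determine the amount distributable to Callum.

The entire £33,000 passes to the descendants.
No child survives, so the initial division is made at the grandchildren's generation.
That amount (£33,000) is divided into 11 shares of £3,000: Erik, Callum, Zelie, Greta, Henrik, Yusuf, Lorcan, Paloma, Rangi, and Zane each take £3,000; Kaspar's £3,000 share passes to Kaspar's issue.
Kaspar's share (£3,000) passes entirely to Dario.

Callum receives £3,000.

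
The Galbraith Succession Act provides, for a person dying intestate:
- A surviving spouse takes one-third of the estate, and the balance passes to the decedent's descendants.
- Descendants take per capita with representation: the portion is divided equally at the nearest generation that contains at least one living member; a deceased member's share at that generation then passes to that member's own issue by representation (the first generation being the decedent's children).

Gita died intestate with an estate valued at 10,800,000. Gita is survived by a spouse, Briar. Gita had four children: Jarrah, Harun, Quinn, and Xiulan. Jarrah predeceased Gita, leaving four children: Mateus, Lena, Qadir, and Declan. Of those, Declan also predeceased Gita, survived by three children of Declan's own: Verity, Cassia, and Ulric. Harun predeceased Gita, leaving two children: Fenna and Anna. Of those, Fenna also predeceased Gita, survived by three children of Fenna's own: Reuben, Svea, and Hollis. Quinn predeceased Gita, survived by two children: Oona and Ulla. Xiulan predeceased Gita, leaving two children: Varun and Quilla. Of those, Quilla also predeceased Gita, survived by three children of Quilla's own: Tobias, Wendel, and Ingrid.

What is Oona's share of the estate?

Briar takes one-third of 10,800,000 = 3,600,000. The remaining 7,200,000 passes to the descendants.
No child survives, so the initial division is made at the grandchildren's generation.
The descendants' portion (7,200,000) is divided into 10 shares of 720,000: Mateus, Lena, Qadir, Anna, Oona, Ulla, and Varun each take 720,000; Declan's 720,000 share passes to Declan's issue; Fenna's 720,000 share passes to Fenna's issue; Quilla's 720,000 share passes to Quilla's issue.
Declan's share (720,000) is divided into 3 shares of 240,000: Verity, Cassia, and Ulric each take 240,000.
Fenna's share (720,000) is divided into 3 shares of 240,000: Reuben, Svea, and Hollis each take 240,000.
Quilla's share (720,000) is divided into 3 shares of 240,000: Tobias, Wendel, and Ingrid each take 240,000.

Oona receives 720,000.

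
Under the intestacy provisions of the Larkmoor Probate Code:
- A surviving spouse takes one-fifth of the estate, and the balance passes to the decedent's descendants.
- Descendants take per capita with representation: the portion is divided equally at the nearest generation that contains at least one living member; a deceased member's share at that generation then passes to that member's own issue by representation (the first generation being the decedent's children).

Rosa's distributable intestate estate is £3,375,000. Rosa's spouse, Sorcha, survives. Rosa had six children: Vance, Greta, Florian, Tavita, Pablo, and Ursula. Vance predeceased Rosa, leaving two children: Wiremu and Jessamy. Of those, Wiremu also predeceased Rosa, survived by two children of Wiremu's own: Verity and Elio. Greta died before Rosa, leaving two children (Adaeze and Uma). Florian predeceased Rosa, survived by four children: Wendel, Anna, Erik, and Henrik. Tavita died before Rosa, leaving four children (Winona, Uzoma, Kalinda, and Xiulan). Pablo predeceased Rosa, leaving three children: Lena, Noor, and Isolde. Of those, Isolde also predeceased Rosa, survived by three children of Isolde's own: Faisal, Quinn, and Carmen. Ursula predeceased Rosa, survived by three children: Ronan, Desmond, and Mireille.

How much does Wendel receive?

Sorcha takes one-fifth of £3,375,000 = £675,000. The remaining £2,700,000 passes to the descendants.
No child survives, so the initial division is made at the grandchildren's generation.
The descendants' portion (£2,700,000) is divided into 18 shares of £150,000: Jessamy, Adaeze, Uma, Wendel, Anna, Erik, Henrik, Winona, Uzoma, Kalinda, Xiulan, Lena, Noor, Ronan, Desmond, and Mireille each take £150,000; Wiremu's £150,000 share passes to Wiremu's issue; Isolde's £150,000 share passes to Isolde's issue.
Wiremu's share (£150,000) is divided into 2 shares of £75,000: Verity and Elio each take £75,000.
Isolde's share (£150,000) is divided into 3 shares of £50,000: Faisal, Quinn, and Carmen each take £50,000.

Wendel receives £150,000.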